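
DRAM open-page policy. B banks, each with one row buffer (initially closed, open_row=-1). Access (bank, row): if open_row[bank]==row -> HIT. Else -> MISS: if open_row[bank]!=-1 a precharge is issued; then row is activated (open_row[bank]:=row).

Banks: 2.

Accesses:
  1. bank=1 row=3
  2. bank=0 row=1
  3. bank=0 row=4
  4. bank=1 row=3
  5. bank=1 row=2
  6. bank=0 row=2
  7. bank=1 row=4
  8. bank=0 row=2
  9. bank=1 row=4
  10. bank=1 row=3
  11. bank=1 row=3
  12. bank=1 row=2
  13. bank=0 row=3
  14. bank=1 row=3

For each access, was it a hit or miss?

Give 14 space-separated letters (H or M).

Answer: M M M H M M M H H M H M M M

Derivation:
Acc 1: bank1 row3 -> MISS (open row3); precharges=0
Acc 2: bank0 row1 -> MISS (open row1); precharges=0
Acc 3: bank0 row4 -> MISS (open row4); precharges=1
Acc 4: bank1 row3 -> HIT
Acc 5: bank1 row2 -> MISS (open row2); precharges=2
Acc 6: bank0 row2 -> MISS (open row2); precharges=3
Acc 7: bank1 row4 -> MISS (open row4); precharges=4
Acc 8: bank0 row2 -> HIT
Acc 9: bank1 row4 -> HIT
Acc 10: bank1 row3 -> MISS (open row3); precharges=5
Acc 11: bank1 row3 -> HIT
Acc 12: bank1 row2 -> MISS (open row2); precharges=6
Acc 13: bank0 row3 -> MISS (open row3); precharges=7
Acc 14: bank1 row3 -> MISS (open row3); precharges=8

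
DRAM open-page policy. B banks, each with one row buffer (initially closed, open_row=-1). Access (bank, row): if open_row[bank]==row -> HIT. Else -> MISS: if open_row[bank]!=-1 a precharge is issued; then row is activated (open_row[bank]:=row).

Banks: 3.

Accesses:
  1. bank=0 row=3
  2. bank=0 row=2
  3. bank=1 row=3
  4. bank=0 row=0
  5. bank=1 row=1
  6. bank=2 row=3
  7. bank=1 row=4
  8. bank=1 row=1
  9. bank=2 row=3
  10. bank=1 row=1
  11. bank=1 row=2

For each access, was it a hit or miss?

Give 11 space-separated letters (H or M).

Answer: M M M M M M M M H H M

Derivation:
Acc 1: bank0 row3 -> MISS (open row3); precharges=0
Acc 2: bank0 row2 -> MISS (open row2); precharges=1
Acc 3: bank1 row3 -> MISS (open row3); precharges=1
Acc 4: bank0 row0 -> MISS (open row0); precharges=2
Acc 5: bank1 row1 -> MISS (open row1); precharges=3
Acc 6: bank2 row3 -> MISS (open row3); precharges=3
Acc 7: bank1 row4 -> MISS (open row4); precharges=4
Acc 8: bank1 row1 -> MISS (open row1); precharges=5
Acc 9: bank2 row3 -> HIT
Acc 10: bank1 row1 -> HIT
Acc 11: bank1 row2 -> MISS (open row2); precharges=6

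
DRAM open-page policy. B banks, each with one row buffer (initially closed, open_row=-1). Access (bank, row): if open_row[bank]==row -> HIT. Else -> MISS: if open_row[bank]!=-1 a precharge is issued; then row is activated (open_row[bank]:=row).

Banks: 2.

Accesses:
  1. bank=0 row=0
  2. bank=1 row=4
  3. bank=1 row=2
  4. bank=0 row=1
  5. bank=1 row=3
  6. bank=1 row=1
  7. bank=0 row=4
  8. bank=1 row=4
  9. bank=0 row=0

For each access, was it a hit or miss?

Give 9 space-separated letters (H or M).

Acc 1: bank0 row0 -> MISS (open row0); precharges=0
Acc 2: bank1 row4 -> MISS (open row4); precharges=0
Acc 3: bank1 row2 -> MISS (open row2); precharges=1
Acc 4: bank0 row1 -> MISS (open row1); precharges=2
Acc 5: bank1 row3 -> MISS (open row3); precharges=3
Acc 6: bank1 row1 -> MISS (open row1); precharges=4
Acc 7: bank0 row4 -> MISS (open row4); precharges=5
Acc 8: bank1 row4 -> MISS (open row4); precharges=6
Acc 9: bank0 row0 -> MISS (open row0); precharges=7

Answer: M M M M M M M M M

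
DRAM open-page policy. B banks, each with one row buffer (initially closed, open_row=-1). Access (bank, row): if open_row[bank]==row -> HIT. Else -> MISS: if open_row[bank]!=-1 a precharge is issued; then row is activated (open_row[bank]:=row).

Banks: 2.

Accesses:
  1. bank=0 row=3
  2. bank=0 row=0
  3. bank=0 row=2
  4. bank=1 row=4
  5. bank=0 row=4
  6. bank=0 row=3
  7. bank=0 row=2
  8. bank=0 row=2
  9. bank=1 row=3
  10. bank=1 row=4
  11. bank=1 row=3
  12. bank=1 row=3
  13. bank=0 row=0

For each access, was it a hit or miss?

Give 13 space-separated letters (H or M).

Answer: M M M M M M M H M M M H M

Derivation:
Acc 1: bank0 row3 -> MISS (open row3); precharges=0
Acc 2: bank0 row0 -> MISS (open row0); precharges=1
Acc 3: bank0 row2 -> MISS (open row2); precharges=2
Acc 4: bank1 row4 -> MISS (open row4); precharges=2
Acc 5: bank0 row4 -> MISS (open row4); precharges=3
Acc 6: bank0 row3 -> MISS (open row3); precharges=4
Acc 7: bank0 row2 -> MISS (open row2); precharges=5
Acc 8: bank0 row2 -> HIT
Acc 9: bank1 row3 -> MISS (open row3); precharges=6
Acc 10: bank1 row4 -> MISS (open row4); precharges=7
Acc 11: bank1 row3 -> MISS (open row3); precharges=8
Acc 12: bank1 row3 -> HIT
Acc 13: bank0 row0 -> MISS (open row0); precharges=9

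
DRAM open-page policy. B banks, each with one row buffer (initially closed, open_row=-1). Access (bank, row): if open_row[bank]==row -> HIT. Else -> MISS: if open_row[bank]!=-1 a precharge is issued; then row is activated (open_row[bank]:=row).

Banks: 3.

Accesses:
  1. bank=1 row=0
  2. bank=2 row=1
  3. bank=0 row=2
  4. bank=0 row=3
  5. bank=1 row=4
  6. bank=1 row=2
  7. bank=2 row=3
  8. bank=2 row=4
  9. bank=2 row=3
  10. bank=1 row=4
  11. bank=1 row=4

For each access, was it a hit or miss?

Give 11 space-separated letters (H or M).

Acc 1: bank1 row0 -> MISS (open row0); precharges=0
Acc 2: bank2 row1 -> MISS (open row1); precharges=0
Acc 3: bank0 row2 -> MISS (open row2); precharges=0
Acc 4: bank0 row3 -> MISS (open row3); precharges=1
Acc 5: bank1 row4 -> MISS (open row4); precharges=2
Acc 6: bank1 row2 -> MISS (open row2); precharges=3
Acc 7: bank2 row3 -> MISS (open row3); precharges=4
Acc 8: bank2 row4 -> MISS (open row4); precharges=5
Acc 9: bank2 row3 -> MISS (open row3); precharges=6
Acc 10: bank1 row4 -> MISS (open row4); precharges=7
Acc 11: bank1 row4 -> HIT

Answer: M M M M M M M M M M H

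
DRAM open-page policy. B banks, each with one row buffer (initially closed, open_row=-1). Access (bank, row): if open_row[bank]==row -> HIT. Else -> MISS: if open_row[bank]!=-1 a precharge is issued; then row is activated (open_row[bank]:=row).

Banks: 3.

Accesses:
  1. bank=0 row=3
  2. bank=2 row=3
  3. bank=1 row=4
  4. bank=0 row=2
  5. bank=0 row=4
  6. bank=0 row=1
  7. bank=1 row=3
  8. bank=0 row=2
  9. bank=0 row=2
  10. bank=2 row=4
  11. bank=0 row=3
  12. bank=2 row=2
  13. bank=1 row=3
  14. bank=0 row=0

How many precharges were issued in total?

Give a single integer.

Answer: 9

Derivation:
Acc 1: bank0 row3 -> MISS (open row3); precharges=0
Acc 2: bank2 row3 -> MISS (open row3); precharges=0
Acc 3: bank1 row4 -> MISS (open row4); precharges=0
Acc 4: bank0 row2 -> MISS (open row2); precharges=1
Acc 5: bank0 row4 -> MISS (open row4); precharges=2
Acc 6: bank0 row1 -> MISS (open row1); precharges=3
Acc 7: bank1 row3 -> MISS (open row3); precharges=4
Acc 8: bank0 row2 -> MISS (open row2); precharges=5
Acc 9: bank0 row2 -> HIT
Acc 10: bank2 row4 -> MISS (open row4); precharges=6
Acc 11: bank0 row3 -> MISS (open row3); precharges=7
Acc 12: bank2 row2 -> MISS (open row2); precharges=8
Acc 13: bank1 row3 -> HIT
Acc 14: bank0 row0 -> MISS (open row0); precharges=9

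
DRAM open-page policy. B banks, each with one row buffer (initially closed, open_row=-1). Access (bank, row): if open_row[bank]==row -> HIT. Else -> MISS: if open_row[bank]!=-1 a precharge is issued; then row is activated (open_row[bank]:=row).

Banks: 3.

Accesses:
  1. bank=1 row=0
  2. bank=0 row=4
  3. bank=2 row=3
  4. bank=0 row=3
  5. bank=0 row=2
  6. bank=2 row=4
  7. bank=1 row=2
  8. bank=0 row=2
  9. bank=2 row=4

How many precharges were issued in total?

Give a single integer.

Acc 1: bank1 row0 -> MISS (open row0); precharges=0
Acc 2: bank0 row4 -> MISS (open row4); precharges=0
Acc 3: bank2 row3 -> MISS (open row3); precharges=0
Acc 4: bank0 row3 -> MISS (open row3); precharges=1
Acc 5: bank0 row2 -> MISS (open row2); precharges=2
Acc 6: bank2 row4 -> MISS (open row4); precharges=3
Acc 7: bank1 row2 -> MISS (open row2); precharges=4
Acc 8: bank0 row2 -> HIT
Acc 9: bank2 row4 -> HIT

Answer: 4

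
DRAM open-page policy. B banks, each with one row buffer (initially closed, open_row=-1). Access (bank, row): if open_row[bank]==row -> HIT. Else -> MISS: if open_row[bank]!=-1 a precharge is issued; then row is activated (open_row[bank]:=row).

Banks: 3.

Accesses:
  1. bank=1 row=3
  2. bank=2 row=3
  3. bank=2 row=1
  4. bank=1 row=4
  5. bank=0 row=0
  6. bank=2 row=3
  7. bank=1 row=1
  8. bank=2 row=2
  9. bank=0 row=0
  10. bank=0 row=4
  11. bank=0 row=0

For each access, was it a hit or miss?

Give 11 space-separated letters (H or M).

Answer: M M M M M M M M H M M

Derivation:
Acc 1: bank1 row3 -> MISS (open row3); precharges=0
Acc 2: bank2 row3 -> MISS (open row3); precharges=0
Acc 3: bank2 row1 -> MISS (open row1); precharges=1
Acc 4: bank1 row4 -> MISS (open row4); precharges=2
Acc 5: bank0 row0 -> MISS (open row0); precharges=2
Acc 6: bank2 row3 -> MISS (open row3); precharges=3
Acc 7: bank1 row1 -> MISS (open row1); precharges=4
Acc 8: bank2 row2 -> MISS (open row2); precharges=5
Acc 9: bank0 row0 -> HIT
Acc 10: bank0 row4 -> MISS (open row4); precharges=6
Acc 11: bank0 row0 -> MISS (open row0); precharges=7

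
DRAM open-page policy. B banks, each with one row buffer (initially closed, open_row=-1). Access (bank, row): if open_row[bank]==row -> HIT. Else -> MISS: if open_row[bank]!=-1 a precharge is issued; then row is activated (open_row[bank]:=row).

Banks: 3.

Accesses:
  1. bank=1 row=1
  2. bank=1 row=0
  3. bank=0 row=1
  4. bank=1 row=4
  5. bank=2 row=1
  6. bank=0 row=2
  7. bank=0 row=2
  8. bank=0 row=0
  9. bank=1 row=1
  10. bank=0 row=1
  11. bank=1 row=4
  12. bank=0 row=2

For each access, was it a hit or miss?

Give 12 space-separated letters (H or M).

Answer: M M M M M M H M M M M M

Derivation:
Acc 1: bank1 row1 -> MISS (open row1); precharges=0
Acc 2: bank1 row0 -> MISS (open row0); precharges=1
Acc 3: bank0 row1 -> MISS (open row1); precharges=1
Acc 4: bank1 row4 -> MISS (open row4); precharges=2
Acc 5: bank2 row1 -> MISS (open row1); precharges=2
Acc 6: bank0 row2 -> MISS (open row2); precharges=3
Acc 7: bank0 row2 -> HIT
Acc 8: bank0 row0 -> MISS (open row0); precharges=4
Acc 9: bank1 row1 -> MISS (open row1); precharges=5
Acc 10: bank0 row1 -> MISS (open row1); precharges=6
Acc 11: bank1 row4 -> MISS (open row4); precharges=7
Acc 12: bank0 row2 -> MISS (open row2); precharges=8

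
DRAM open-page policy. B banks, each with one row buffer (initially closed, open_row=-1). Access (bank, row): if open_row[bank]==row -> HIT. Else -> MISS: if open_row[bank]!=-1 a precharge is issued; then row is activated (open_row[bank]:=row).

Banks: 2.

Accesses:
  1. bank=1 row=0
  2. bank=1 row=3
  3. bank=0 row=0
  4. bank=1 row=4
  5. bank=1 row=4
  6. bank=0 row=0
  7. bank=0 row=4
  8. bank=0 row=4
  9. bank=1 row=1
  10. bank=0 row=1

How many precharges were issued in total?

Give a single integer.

Acc 1: bank1 row0 -> MISS (open row0); precharges=0
Acc 2: bank1 row3 -> MISS (open row3); precharges=1
Acc 3: bank0 row0 -> MISS (open row0); precharges=1
Acc 4: bank1 row4 -> MISS (open row4); precharges=2
Acc 5: bank1 row4 -> HIT
Acc 6: bank0 row0 -> HIT
Acc 7: bank0 row4 -> MISS (open row4); precharges=3
Acc 8: bank0 row4 -> HIT
Acc 9: bank1 row1 -> MISS (open row1); precharges=4
Acc 10: bank0 row1 -> MISS (open row1); precharges=5

Answer: 5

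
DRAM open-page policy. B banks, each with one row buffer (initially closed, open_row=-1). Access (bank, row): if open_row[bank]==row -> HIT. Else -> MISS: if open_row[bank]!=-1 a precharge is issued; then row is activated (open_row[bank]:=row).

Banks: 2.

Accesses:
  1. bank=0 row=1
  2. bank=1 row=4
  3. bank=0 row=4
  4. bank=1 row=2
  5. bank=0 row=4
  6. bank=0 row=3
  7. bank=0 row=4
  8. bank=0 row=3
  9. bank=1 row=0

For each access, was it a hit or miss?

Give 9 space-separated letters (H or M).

Acc 1: bank0 row1 -> MISS (open row1); precharges=0
Acc 2: bank1 row4 -> MISS (open row4); precharges=0
Acc 3: bank0 row4 -> MISS (open row4); precharges=1
Acc 4: bank1 row2 -> MISS (open row2); precharges=2
Acc 5: bank0 row4 -> HIT
Acc 6: bank0 row3 -> MISS (open row3); precharges=3
Acc 7: bank0 row4 -> MISS (open row4); precharges=4
Acc 8: bank0 row3 -> MISS (open row3); precharges=5
Acc 9: bank1 row0 -> MISS (open row0); precharges=6

Answer: M M M M H M M M M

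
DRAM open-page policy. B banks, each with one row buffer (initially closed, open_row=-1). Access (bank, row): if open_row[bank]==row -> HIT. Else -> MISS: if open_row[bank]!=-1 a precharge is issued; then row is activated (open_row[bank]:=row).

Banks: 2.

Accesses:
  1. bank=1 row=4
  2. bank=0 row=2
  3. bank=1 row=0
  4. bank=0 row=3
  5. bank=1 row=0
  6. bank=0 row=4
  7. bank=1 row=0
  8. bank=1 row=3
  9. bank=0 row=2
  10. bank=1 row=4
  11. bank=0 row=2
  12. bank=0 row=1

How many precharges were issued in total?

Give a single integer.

Answer: 7

Derivation:
Acc 1: bank1 row4 -> MISS (open row4); precharges=0
Acc 2: bank0 row2 -> MISS (open row2); precharges=0
Acc 3: bank1 row0 -> MISS (open row0); precharges=1
Acc 4: bank0 row3 -> MISS (open row3); precharges=2
Acc 5: bank1 row0 -> HIT
Acc 6: bank0 row4 -> MISS (open row4); precharges=3
Acc 7: bank1 row0 -> HIT
Acc 8: bank1 row3 -> MISS (open row3); precharges=4
Acc 9: bank0 row2 -> MISS (open row2); precharges=5
Acc 10: bank1 row4 -> MISS (open row4); precharges=6
Acc 11: bank0 row2 -> HIT
Acc 12: bank0 row1 -> MISS (open row1); precharges=7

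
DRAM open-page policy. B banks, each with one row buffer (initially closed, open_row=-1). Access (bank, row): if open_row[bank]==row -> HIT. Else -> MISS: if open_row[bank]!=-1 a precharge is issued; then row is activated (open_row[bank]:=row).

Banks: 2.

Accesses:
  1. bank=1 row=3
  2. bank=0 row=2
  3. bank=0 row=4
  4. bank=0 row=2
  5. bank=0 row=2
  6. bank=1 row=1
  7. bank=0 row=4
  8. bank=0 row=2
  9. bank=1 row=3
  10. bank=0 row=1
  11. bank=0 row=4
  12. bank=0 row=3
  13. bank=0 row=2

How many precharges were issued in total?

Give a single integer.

Acc 1: bank1 row3 -> MISS (open row3); precharges=0
Acc 2: bank0 row2 -> MISS (open row2); precharges=0
Acc 3: bank0 row4 -> MISS (open row4); precharges=1
Acc 4: bank0 row2 -> MISS (open row2); precharges=2
Acc 5: bank0 row2 -> HIT
Acc 6: bank1 row1 -> MISS (open row1); precharges=3
Acc 7: bank0 row4 -> MISS (open row4); precharges=4
Acc 8: bank0 row2 -> MISS (open row2); precharges=5
Acc 9: bank1 row3 -> MISS (open row3); precharges=6
Acc 10: bank0 row1 -> MISS (open row1); precharges=7
Acc 11: bank0 row4 -> MISS (open row4); precharges=8
Acc 12: bank0 row3 -> MISS (open row3); precharges=9
Acc 13: bank0 row2 -> MISS (open row2); precharges=10

Answer: 10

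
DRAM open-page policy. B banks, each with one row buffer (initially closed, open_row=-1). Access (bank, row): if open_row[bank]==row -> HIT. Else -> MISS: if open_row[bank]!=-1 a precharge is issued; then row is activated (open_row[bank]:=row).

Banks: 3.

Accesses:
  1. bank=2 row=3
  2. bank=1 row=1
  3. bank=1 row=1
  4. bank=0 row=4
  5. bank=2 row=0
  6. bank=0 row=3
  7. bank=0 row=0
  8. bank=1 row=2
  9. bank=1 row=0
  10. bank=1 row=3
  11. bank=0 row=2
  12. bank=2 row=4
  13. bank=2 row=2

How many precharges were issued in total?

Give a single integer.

Answer: 9

Derivation:
Acc 1: bank2 row3 -> MISS (open row3); precharges=0
Acc 2: bank1 row1 -> MISS (open row1); precharges=0
Acc 3: bank1 row1 -> HIT
Acc 4: bank0 row4 -> MISS (open row4); precharges=0
Acc 5: bank2 row0 -> MISS (open row0); precharges=1
Acc 6: bank0 row3 -> MISS (open row3); precharges=2
Acc 7: bank0 row0 -> MISS (open row0); precharges=3
Acc 8: bank1 row2 -> MISS (open row2); precharges=4
Acc 9: bank1 row0 -> MISS (open row0); precharges=5
Acc 10: bank1 row3 -> MISS (open row3); precharges=6
Acc 11: bank0 row2 -> MISS (open row2); precharges=7
Acc 12: bank2 row4 -> MISS (open row4); precharges=8
Acc 13: bank2 row2 -> MISS (open row2); precharges=9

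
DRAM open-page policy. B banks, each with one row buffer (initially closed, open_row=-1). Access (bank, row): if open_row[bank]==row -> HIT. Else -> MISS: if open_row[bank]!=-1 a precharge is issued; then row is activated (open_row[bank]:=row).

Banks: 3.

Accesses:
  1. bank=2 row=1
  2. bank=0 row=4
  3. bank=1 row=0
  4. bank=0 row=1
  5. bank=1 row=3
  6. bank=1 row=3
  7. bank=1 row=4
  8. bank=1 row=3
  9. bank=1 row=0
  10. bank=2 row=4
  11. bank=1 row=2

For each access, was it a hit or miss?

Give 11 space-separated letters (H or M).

Answer: M M M M M H M M M M M

Derivation:
Acc 1: bank2 row1 -> MISS (open row1); precharges=0
Acc 2: bank0 row4 -> MISS (open row4); precharges=0
Acc 3: bank1 row0 -> MISS (open row0); precharges=0
Acc 4: bank0 row1 -> MISS (open row1); precharges=1
Acc 5: bank1 row3 -> MISS (open row3); precharges=2
Acc 6: bank1 row3 -> HIT
Acc 7: bank1 row4 -> MISS (open row4); precharges=3
Acc 8: bank1 row3 -> MISS (open row3); precharges=4
Acc 9: bank1 row0 -> MISS (open row0); precharges=5
Acc 10: bank2 row4 -> MISS (open row4); precharges=6
Acc 11: bank1 row2 -> MISS (open row2); precharges=7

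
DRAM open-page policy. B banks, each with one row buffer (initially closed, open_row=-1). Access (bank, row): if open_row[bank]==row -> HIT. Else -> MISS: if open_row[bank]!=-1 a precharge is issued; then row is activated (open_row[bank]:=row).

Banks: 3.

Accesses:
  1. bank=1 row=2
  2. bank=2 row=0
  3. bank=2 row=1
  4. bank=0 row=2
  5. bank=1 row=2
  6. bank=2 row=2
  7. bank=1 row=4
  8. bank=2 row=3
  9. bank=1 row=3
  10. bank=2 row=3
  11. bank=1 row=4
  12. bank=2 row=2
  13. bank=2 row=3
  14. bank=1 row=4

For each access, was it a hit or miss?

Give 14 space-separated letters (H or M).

Answer: M M M M H M M M M H M M M H

Derivation:
Acc 1: bank1 row2 -> MISS (open row2); precharges=0
Acc 2: bank2 row0 -> MISS (open row0); precharges=0
Acc 3: bank2 row1 -> MISS (open row1); precharges=1
Acc 4: bank0 row2 -> MISS (open row2); precharges=1
Acc 5: bank1 row2 -> HIT
Acc 6: bank2 row2 -> MISS (open row2); precharges=2
Acc 7: bank1 row4 -> MISS (open row4); precharges=3
Acc 8: bank2 row3 -> MISS (open row3); precharges=4
Acc 9: bank1 row3 -> MISS (open row3); precharges=5
Acc 10: bank2 row3 -> HIT
Acc 11: bank1 row4 -> MISS (open row4); precharges=6
Acc 12: bank2 row2 -> MISS (open row2); precharges=7
Acc 13: bank2 row3 -> MISS (open row3); precharges=8
Acc 14: bank1 row4 -> HIT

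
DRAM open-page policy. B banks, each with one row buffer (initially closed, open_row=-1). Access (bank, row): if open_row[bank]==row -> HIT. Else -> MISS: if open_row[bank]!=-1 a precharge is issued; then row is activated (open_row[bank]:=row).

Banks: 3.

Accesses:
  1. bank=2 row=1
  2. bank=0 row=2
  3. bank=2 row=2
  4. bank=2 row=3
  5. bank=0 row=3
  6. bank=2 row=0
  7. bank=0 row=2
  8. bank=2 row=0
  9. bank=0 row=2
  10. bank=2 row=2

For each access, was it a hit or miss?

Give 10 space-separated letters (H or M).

Acc 1: bank2 row1 -> MISS (open row1); precharges=0
Acc 2: bank0 row2 -> MISS (open row2); precharges=0
Acc 3: bank2 row2 -> MISS (open row2); precharges=1
Acc 4: bank2 row3 -> MISS (open row3); precharges=2
Acc 5: bank0 row3 -> MISS (open row3); precharges=3
Acc 6: bank2 row0 -> MISS (open row0); precharges=4
Acc 7: bank0 row2 -> MISS (open row2); precharges=5
Acc 8: bank2 row0 -> HIT
Acc 9: bank0 row2 -> HIT
Acc 10: bank2 row2 -> MISS (open row2); precharges=6

Answer: M M M M M M M H H M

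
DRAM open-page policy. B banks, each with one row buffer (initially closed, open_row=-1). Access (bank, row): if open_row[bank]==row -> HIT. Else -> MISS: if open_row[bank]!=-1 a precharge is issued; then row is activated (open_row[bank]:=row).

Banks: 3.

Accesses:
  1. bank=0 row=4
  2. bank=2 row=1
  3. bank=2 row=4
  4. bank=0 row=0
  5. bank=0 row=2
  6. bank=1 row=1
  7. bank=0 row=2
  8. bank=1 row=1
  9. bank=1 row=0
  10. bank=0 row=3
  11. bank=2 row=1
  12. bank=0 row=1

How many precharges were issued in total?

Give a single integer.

Answer: 7

Derivation:
Acc 1: bank0 row4 -> MISS (open row4); precharges=0
Acc 2: bank2 row1 -> MISS (open row1); precharges=0
Acc 3: bank2 row4 -> MISS (open row4); precharges=1
Acc 4: bank0 row0 -> MISS (open row0); precharges=2
Acc 5: bank0 row2 -> MISS (open row2); precharges=3
Acc 6: bank1 row1 -> MISS (open row1); precharges=3
Acc 7: bank0 row2 -> HIT
Acc 8: bank1 row1 -> HIT
Acc 9: bank1 row0 -> MISS (open row0); precharges=4
Acc 10: bank0 row3 -> MISS (open row3); precharges=5
Acc 11: bank2 row1 -> MISS (open row1); precharges=6
Acc 12: bank0 row1 -> MISS (open row1); precharges=7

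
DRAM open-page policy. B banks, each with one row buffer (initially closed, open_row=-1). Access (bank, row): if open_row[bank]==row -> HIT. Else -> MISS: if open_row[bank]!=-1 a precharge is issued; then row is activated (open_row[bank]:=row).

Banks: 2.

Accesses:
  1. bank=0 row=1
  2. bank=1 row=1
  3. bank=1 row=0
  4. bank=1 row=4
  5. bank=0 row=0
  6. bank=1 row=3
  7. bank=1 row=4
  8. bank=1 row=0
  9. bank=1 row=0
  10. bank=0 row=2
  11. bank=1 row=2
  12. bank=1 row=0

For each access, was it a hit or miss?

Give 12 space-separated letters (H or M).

Acc 1: bank0 row1 -> MISS (open row1); precharges=0
Acc 2: bank1 row1 -> MISS (open row1); precharges=0
Acc 3: bank1 row0 -> MISS (open row0); precharges=1
Acc 4: bank1 row4 -> MISS (open row4); precharges=2
Acc 5: bank0 row0 -> MISS (open row0); precharges=3
Acc 6: bank1 row3 -> MISS (open row3); precharges=4
Acc 7: bank1 row4 -> MISS (open row4); precharges=5
Acc 8: bank1 row0 -> MISS (open row0); precharges=6
Acc 9: bank1 row0 -> HIT
Acc 10: bank0 row2 -> MISS (open row2); precharges=7
Acc 11: bank1 row2 -> MISS (open row2); precharges=8
Acc 12: bank1 row0 -> MISS (open row0); precharges=9

Answer: M M M M M M M M H M M M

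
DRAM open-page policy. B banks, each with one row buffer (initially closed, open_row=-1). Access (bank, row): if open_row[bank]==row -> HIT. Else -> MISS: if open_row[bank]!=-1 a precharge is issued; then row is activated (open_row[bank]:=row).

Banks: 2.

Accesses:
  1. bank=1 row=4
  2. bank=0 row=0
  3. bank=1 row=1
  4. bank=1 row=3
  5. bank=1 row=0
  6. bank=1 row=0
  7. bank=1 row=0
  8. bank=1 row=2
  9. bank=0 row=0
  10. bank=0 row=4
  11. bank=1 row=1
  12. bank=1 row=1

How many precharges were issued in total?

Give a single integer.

Answer: 6

Derivation:
Acc 1: bank1 row4 -> MISS (open row4); precharges=0
Acc 2: bank0 row0 -> MISS (open row0); precharges=0
Acc 3: bank1 row1 -> MISS (open row1); precharges=1
Acc 4: bank1 row3 -> MISS (open row3); precharges=2
Acc 5: bank1 row0 -> MISS (open row0); precharges=3
Acc 6: bank1 row0 -> HIT
Acc 7: bank1 row0 -> HIT
Acc 8: bank1 row2 -> MISS (open row2); precharges=4
Acc 9: bank0 row0 -> HIT
Acc 10: bank0 row4 -> MISS (open row4); precharges=5
Acc 11: bank1 row1 -> MISS (open row1); precharges=6
Acc 12: bank1 row1 -> HIT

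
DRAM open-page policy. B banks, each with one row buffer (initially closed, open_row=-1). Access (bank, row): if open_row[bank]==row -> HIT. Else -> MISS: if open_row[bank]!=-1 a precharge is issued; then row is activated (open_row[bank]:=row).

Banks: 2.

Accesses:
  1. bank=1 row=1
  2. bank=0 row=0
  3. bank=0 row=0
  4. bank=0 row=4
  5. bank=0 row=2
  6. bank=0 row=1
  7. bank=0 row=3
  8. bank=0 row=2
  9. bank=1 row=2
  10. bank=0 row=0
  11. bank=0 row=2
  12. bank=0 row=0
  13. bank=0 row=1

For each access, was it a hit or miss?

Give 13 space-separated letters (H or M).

Acc 1: bank1 row1 -> MISS (open row1); precharges=0
Acc 2: bank0 row0 -> MISS (open row0); precharges=0
Acc 3: bank0 row0 -> HIT
Acc 4: bank0 row4 -> MISS (open row4); precharges=1
Acc 5: bank0 row2 -> MISS (open row2); precharges=2
Acc 6: bank0 row1 -> MISS (open row1); precharges=3
Acc 7: bank0 row3 -> MISS (open row3); precharges=4
Acc 8: bank0 row2 -> MISS (open row2); precharges=5
Acc 9: bank1 row2 -> MISS (open row2); precharges=6
Acc 10: bank0 row0 -> MISS (open row0); precharges=7
Acc 11: bank0 row2 -> MISS (open row2); precharges=8
Acc 12: bank0 row0 -> MISS (open row0); precharges=9
Acc 13: bank0 row1 -> MISS (open row1); precharges=10

Answer: M M H M M M M M M M M M M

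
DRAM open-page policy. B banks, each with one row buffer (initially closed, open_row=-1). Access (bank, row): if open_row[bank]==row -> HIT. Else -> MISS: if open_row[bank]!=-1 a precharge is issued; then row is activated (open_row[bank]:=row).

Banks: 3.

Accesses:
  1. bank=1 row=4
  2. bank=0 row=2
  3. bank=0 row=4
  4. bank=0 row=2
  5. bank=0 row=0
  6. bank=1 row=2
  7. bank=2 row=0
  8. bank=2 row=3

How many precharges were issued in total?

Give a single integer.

Acc 1: bank1 row4 -> MISS (open row4); precharges=0
Acc 2: bank0 row2 -> MISS (open row2); precharges=0
Acc 3: bank0 row4 -> MISS (open row4); precharges=1
Acc 4: bank0 row2 -> MISS (open row2); precharges=2
Acc 5: bank0 row0 -> MISS (open row0); precharges=3
Acc 6: bank1 row2 -> MISS (open row2); precharges=4
Acc 7: bank2 row0 -> MISS (open row0); precharges=4
Acc 8: bank2 row3 -> MISS (open row3); precharges=5

Answer: 5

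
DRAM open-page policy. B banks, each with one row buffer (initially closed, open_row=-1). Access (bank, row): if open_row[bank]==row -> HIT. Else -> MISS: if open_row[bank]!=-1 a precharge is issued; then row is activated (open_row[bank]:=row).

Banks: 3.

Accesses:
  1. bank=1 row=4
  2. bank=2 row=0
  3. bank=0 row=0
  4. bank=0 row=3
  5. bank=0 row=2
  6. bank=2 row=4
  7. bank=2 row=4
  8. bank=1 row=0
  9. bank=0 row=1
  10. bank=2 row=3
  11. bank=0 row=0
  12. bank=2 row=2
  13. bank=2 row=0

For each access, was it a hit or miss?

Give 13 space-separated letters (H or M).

Acc 1: bank1 row4 -> MISS (open row4); precharges=0
Acc 2: bank2 row0 -> MISS (open row0); precharges=0
Acc 3: bank0 row0 -> MISS (open row0); precharges=0
Acc 4: bank0 row3 -> MISS (open row3); precharges=1
Acc 5: bank0 row2 -> MISS (open row2); precharges=2
Acc 6: bank2 row4 -> MISS (open row4); precharges=3
Acc 7: bank2 row4 -> HIT
Acc 8: bank1 row0 -> MISS (open row0); precharges=4
Acc 9: bank0 row1 -> MISS (open row1); precharges=5
Acc 10: bank2 row3 -> MISS (open row3); precharges=6
Acc 11: bank0 row0 -> MISS (open row0); precharges=7
Acc 12: bank2 row2 -> MISS (open row2); precharges=8
Acc 13: bank2 row0 -> MISS (open row0); precharges=9

Answer: M M M M M M H M M M M M M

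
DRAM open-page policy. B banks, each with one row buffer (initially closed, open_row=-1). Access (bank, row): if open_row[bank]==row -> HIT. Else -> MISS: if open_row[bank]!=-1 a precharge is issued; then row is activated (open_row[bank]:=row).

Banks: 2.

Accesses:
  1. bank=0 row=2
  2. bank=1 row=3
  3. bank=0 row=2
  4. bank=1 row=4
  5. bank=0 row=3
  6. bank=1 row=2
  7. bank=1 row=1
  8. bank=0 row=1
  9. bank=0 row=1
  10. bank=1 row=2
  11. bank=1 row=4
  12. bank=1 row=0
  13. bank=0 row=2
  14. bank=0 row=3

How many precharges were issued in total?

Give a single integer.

Answer: 10

Derivation:
Acc 1: bank0 row2 -> MISS (open row2); precharges=0
Acc 2: bank1 row3 -> MISS (open row3); precharges=0
Acc 3: bank0 row2 -> HIT
Acc 4: bank1 row4 -> MISS (open row4); precharges=1
Acc 5: bank0 row3 -> MISS (open row3); precharges=2
Acc 6: bank1 row2 -> MISS (open row2); precharges=3
Acc 7: bank1 row1 -> MISS (open row1); precharges=4
Acc 8: bank0 row1 -> MISS (open row1); precharges=5
Acc 9: bank0 row1 -> HIT
Acc 10: bank1 row2 -> MISS (open row2); precharges=6
Acc 11: bank1 row4 -> MISS (open row4); precharges=7
Acc 12: bank1 row0 -> MISS (open row0); precharges=8
Acc 13: bank0 row2 -> MISS (open row2); precharges=9
Acc 14: bank0 row3 -> MISS (open row3); precharges=10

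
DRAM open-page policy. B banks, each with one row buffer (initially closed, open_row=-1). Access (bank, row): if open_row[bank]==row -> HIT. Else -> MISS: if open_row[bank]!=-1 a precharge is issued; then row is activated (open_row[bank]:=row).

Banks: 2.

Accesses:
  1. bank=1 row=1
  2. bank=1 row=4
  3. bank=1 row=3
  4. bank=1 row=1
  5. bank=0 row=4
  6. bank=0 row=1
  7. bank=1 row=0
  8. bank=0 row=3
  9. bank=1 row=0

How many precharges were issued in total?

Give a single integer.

Answer: 6

Derivation:
Acc 1: bank1 row1 -> MISS (open row1); precharges=0
Acc 2: bank1 row4 -> MISS (open row4); precharges=1
Acc 3: bank1 row3 -> MISS (open row3); precharges=2
Acc 4: bank1 row1 -> MISS (open row1); precharges=3
Acc 5: bank0 row4 -> MISS (open row4); precharges=3
Acc 6: bank0 row1 -> MISS (open row1); precharges=4
Acc 7: bank1 row0 -> MISS (open row0); precharges=5
Acc 8: bank0 row3 -> MISS (open row3); precharges=6
Acc 9: bank1 row0 -> HIT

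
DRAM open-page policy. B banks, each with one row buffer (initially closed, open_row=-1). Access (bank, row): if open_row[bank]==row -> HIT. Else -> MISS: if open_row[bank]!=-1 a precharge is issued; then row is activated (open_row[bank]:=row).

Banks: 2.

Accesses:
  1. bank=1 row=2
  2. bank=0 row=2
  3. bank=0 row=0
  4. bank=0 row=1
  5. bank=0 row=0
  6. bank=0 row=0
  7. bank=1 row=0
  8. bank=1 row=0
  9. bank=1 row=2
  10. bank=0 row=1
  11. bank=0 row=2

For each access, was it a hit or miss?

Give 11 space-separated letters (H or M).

Acc 1: bank1 row2 -> MISS (open row2); precharges=0
Acc 2: bank0 row2 -> MISS (open row2); precharges=0
Acc 3: bank0 row0 -> MISS (open row0); precharges=1
Acc 4: bank0 row1 -> MISS (open row1); precharges=2
Acc 5: bank0 row0 -> MISS (open row0); precharges=3
Acc 6: bank0 row0 -> HIT
Acc 7: bank1 row0 -> MISS (open row0); precharges=4
Acc 8: bank1 row0 -> HIT
Acc 9: bank1 row2 -> MISS (open row2); precharges=5
Acc 10: bank0 row1 -> MISS (open row1); precharges=6
Acc 11: bank0 row2 -> MISS (open row2); precharges=7

Answer: M M M M M H M H M M M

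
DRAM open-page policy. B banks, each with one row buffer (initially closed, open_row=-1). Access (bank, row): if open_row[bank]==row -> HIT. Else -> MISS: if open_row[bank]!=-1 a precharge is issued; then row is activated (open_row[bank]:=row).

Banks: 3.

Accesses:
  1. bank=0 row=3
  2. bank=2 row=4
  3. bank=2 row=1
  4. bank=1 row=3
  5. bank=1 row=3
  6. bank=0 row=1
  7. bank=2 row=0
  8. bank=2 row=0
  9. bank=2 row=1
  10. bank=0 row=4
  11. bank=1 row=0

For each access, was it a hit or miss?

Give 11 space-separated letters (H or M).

Answer: M M M M H M M H M M M

Derivation:
Acc 1: bank0 row3 -> MISS (open row3); precharges=0
Acc 2: bank2 row4 -> MISS (open row4); precharges=0
Acc 3: bank2 row1 -> MISS (open row1); precharges=1
Acc 4: bank1 row3 -> MISS (open row3); precharges=1
Acc 5: bank1 row3 -> HIT
Acc 6: bank0 row1 -> MISS (open row1); precharges=2
Acc 7: bank2 row0 -> MISS (open row0); precharges=3
Acc 8: bank2 row0 -> HIT
Acc 9: bank2 row1 -> MISS (open row1); precharges=4
Acc 10: bank0 row4 -> MISS (open row4); precharges=5
Acc 11: bank1 row0 -> MISS (open row0); precharges=6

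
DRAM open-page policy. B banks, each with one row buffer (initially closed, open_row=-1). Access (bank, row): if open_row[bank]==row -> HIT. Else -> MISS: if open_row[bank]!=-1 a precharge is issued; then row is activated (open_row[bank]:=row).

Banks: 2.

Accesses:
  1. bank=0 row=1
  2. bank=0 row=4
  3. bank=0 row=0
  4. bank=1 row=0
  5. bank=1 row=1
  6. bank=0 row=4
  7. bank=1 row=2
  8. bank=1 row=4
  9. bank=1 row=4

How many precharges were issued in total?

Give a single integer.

Acc 1: bank0 row1 -> MISS (open row1); precharges=0
Acc 2: bank0 row4 -> MISS (open row4); precharges=1
Acc 3: bank0 row0 -> MISS (open row0); precharges=2
Acc 4: bank1 row0 -> MISS (open row0); precharges=2
Acc 5: bank1 row1 -> MISS (open row1); precharges=3
Acc 6: bank0 row4 -> MISS (open row4); precharges=4
Acc 7: bank1 row2 -> MISS (open row2); precharges=5
Acc 8: bank1 row4 -> MISS (open row4); precharges=6
Acc 9: bank1 row4 -> HIT

Answer: 6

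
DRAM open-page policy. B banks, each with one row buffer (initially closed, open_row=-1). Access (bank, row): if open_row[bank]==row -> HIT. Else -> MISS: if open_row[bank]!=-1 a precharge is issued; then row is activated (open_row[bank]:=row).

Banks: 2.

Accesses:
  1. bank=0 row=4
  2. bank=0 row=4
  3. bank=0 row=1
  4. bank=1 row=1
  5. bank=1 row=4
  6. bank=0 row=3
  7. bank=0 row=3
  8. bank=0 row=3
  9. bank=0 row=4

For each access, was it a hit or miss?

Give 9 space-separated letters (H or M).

Answer: M H M M M M H H M

Derivation:
Acc 1: bank0 row4 -> MISS (open row4); precharges=0
Acc 2: bank0 row4 -> HIT
Acc 3: bank0 row1 -> MISS (open row1); precharges=1
Acc 4: bank1 row1 -> MISS (open row1); precharges=1
Acc 5: bank1 row4 -> MISS (open row4); precharges=2
Acc 6: bank0 row3 -> MISS (open row3); precharges=3
Acc 7: bank0 row3 -> HIT
Acc 8: bank0 row3 -> HIT
Acc 9: bank0 row4 -> MISS (open row4); precharges=4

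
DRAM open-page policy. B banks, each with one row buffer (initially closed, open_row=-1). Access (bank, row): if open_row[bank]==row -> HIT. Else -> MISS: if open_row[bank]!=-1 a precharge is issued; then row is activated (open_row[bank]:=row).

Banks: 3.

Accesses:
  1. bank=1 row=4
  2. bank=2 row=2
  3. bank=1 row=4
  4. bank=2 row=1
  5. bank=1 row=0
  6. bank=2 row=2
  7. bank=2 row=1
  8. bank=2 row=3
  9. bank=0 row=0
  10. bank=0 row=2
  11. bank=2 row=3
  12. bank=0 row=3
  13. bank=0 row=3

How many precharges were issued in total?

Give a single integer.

Acc 1: bank1 row4 -> MISS (open row4); precharges=0
Acc 2: bank2 row2 -> MISS (open row2); precharges=0
Acc 3: bank1 row4 -> HIT
Acc 4: bank2 row1 -> MISS (open row1); precharges=1
Acc 5: bank1 row0 -> MISS (open row0); precharges=2
Acc 6: bank2 row2 -> MISS (open row2); precharges=3
Acc 7: bank2 row1 -> MISS (open row1); precharges=4
Acc 8: bank2 row3 -> MISS (open row3); precharges=5
Acc 9: bank0 row0 -> MISS (open row0); precharges=5
Acc 10: bank0 row2 -> MISS (open row2); precharges=6
Acc 11: bank2 row3 -> HIT
Acc 12: bank0 row3 -> MISS (open row3); precharges=7
Acc 13: bank0 row3 -> HIT

Answer: 7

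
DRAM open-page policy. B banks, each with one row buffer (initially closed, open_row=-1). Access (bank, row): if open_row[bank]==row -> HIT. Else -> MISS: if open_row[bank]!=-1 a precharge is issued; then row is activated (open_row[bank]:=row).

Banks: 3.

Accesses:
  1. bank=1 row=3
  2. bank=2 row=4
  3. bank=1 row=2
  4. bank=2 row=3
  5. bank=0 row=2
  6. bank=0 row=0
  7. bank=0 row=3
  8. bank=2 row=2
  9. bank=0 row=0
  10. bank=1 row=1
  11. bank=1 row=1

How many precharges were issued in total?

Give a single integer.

Answer: 7

Derivation:
Acc 1: bank1 row3 -> MISS (open row3); precharges=0
Acc 2: bank2 row4 -> MISS (open row4); precharges=0
Acc 3: bank1 row2 -> MISS (open row2); precharges=1
Acc 4: bank2 row3 -> MISS (open row3); precharges=2
Acc 5: bank0 row2 -> MISS (open row2); precharges=2
Acc 6: bank0 row0 -> MISS (open row0); precharges=3
Acc 7: bank0 row3 -> MISS (open row3); precharges=4
Acc 8: bank2 row2 -> MISS (open row2); precharges=5
Acc 9: bank0 row0 -> MISS (open row0); precharges=6
Acc 10: bank1 row1 -> MISS (open row1); precharges=7
Acc 11: bank1 row1 -> HIT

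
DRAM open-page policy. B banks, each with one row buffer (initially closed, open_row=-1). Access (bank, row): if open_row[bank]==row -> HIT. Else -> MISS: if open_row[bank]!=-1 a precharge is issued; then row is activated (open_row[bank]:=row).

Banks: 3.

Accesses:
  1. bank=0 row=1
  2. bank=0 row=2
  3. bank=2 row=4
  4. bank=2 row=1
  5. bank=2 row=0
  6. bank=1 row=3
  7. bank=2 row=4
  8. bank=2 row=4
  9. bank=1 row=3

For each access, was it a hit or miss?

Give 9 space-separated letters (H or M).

Acc 1: bank0 row1 -> MISS (open row1); precharges=0
Acc 2: bank0 row2 -> MISS (open row2); precharges=1
Acc 3: bank2 row4 -> MISS (open row4); precharges=1
Acc 4: bank2 row1 -> MISS (open row1); precharges=2
Acc 5: bank2 row0 -> MISS (open row0); precharges=3
Acc 6: bank1 row3 -> MISS (open row3); precharges=3
Acc 7: bank2 row4 -> MISS (open row4); precharges=4
Acc 8: bank2 row4 -> HIT
Acc 9: bank1 row3 -> HIT

Answer: M M M M M M M H H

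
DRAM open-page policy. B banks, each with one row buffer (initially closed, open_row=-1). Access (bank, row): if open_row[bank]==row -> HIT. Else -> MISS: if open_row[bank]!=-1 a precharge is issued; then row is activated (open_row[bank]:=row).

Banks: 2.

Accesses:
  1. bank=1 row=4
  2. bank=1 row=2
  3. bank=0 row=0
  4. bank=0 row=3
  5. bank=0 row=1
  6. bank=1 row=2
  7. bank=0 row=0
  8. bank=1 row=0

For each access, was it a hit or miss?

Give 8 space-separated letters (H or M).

Acc 1: bank1 row4 -> MISS (open row4); precharges=0
Acc 2: bank1 row2 -> MISS (open row2); precharges=1
Acc 3: bank0 row0 -> MISS (open row0); precharges=1
Acc 4: bank0 row3 -> MISS (open row3); precharges=2
Acc 5: bank0 row1 -> MISS (open row1); precharges=3
Acc 6: bank1 row2 -> HIT
Acc 7: bank0 row0 -> MISS (open row0); precharges=4
Acc 8: bank1 row0 -> MISS (open row0); precharges=5

Answer: M M M M M H M M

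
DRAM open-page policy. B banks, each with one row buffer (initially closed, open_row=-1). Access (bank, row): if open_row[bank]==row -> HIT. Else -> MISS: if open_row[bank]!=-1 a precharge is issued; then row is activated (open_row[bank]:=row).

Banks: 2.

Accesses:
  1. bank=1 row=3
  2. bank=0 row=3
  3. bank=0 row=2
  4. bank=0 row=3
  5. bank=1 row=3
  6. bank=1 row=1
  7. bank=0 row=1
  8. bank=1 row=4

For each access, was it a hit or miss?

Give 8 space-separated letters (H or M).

Answer: M M M M H M M M

Derivation:
Acc 1: bank1 row3 -> MISS (open row3); precharges=0
Acc 2: bank0 row3 -> MISS (open row3); precharges=0
Acc 3: bank0 row2 -> MISS (open row2); precharges=1
Acc 4: bank0 row3 -> MISS (open row3); precharges=2
Acc 5: bank1 row3 -> HIT
Acc 6: bank1 row1 -> MISS (open row1); precharges=3
Acc 7: bank0 row1 -> MISS (open row1); precharges=4
Acc 8: bank1 row4 -> MISS (open row4); precharges=5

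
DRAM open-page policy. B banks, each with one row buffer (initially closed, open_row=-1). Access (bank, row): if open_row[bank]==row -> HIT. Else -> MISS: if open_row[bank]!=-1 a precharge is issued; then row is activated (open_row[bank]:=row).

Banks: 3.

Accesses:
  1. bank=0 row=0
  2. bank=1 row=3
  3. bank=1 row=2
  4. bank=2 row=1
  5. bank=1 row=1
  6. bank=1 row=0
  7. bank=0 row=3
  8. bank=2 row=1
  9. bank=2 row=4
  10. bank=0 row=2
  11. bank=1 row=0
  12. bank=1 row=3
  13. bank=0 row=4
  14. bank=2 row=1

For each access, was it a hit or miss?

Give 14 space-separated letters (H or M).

Answer: M M M M M M M H M M H M M M

Derivation:
Acc 1: bank0 row0 -> MISS (open row0); precharges=0
Acc 2: bank1 row3 -> MISS (open row3); precharges=0
Acc 3: bank1 row2 -> MISS (open row2); precharges=1
Acc 4: bank2 row1 -> MISS (open row1); precharges=1
Acc 5: bank1 row1 -> MISS (open row1); precharges=2
Acc 6: bank1 row0 -> MISS (open row0); precharges=3
Acc 7: bank0 row3 -> MISS (open row3); precharges=4
Acc 8: bank2 row1 -> HIT
Acc 9: bank2 row4 -> MISS (open row4); precharges=5
Acc 10: bank0 row2 -> MISS (open row2); precharges=6
Acc 11: bank1 row0 -> HIT
Acc 12: bank1 row3 -> MISS (open row3); precharges=7
Acc 13: bank0 row4 -> MISS (open row4); precharges=8
Acc 14: bank2 row1 -> MISS (open row1); precharges=9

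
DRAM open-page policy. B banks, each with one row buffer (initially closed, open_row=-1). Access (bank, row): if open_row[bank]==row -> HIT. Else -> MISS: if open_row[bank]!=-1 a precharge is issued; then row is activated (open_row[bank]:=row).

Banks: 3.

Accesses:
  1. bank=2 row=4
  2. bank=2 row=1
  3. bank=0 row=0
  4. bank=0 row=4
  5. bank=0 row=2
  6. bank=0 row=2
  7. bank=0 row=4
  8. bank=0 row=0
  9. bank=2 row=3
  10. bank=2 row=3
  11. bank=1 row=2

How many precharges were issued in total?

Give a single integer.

Acc 1: bank2 row4 -> MISS (open row4); precharges=0
Acc 2: bank2 row1 -> MISS (open row1); precharges=1
Acc 3: bank0 row0 -> MISS (open row0); precharges=1
Acc 4: bank0 row4 -> MISS (open row4); precharges=2
Acc 5: bank0 row2 -> MISS (open row2); precharges=3
Acc 6: bank0 row2 -> HIT
Acc 7: bank0 row4 -> MISS (open row4); precharges=4
Acc 8: bank0 row0 -> MISS (open row0); precharges=5
Acc 9: bank2 row3 -> MISS (open row3); precharges=6
Acc 10: bank2 row3 -> HIT
Acc 11: bank1 row2 -> MISS (open row2); precharges=6

Answer: 6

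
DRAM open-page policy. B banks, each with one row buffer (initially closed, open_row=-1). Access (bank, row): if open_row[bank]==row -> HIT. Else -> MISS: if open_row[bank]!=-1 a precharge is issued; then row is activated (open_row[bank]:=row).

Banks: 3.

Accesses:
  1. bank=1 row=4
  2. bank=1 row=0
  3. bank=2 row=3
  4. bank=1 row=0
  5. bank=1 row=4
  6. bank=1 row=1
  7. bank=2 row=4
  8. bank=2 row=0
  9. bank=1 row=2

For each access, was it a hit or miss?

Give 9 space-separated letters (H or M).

Answer: M M M H M M M M M

Derivation:
Acc 1: bank1 row4 -> MISS (open row4); precharges=0
Acc 2: bank1 row0 -> MISS (open row0); precharges=1
Acc 3: bank2 row3 -> MISS (open row3); precharges=1
Acc 4: bank1 row0 -> HIT
Acc 5: bank1 row4 -> MISS (open row4); precharges=2
Acc 6: bank1 row1 -> MISS (open row1); precharges=3
Acc 7: bank2 row4 -> MISS (open row4); precharges=4
Acc 8: bank2 row0 -> MISS (open row0); precharges=5
Acc 9: bank1 row2 -> MISS (open row2); precharges=6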